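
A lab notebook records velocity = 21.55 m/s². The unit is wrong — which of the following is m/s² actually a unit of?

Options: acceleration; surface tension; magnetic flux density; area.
acceleration

velocity should have units dimensionally equivalent to m / s (e.g. m/s).
The given unit 'm/s²' reduces to m / s^2. Of the listed options, that is the dimensionality of acceleration.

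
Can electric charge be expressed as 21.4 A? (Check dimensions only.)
No

electric charge has SI base units: A * s
A does NOT reduce to A * s; a valid unit for electric charge would be e.g. C.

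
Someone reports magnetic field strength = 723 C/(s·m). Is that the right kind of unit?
Yes

magnetic field strength has SI base units: A / m
C/(s·m) reduces to the same SI base units, so it is a valid unit for magnetic field strength.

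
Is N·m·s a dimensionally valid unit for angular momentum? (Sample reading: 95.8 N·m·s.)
Yes

angular momentum has SI base units: kg * m^2 / s
N·m·s reduces to the same SI base units, so it is a valid unit for angular momentum.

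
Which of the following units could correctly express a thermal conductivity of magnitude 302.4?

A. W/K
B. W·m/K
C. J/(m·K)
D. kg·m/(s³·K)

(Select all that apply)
D

thermal conductivity has SI base units: kg * m / (s^3 * K)

Checking each option against kg * m / (s^3 * K):
  A. W/K: ✗ does not match
  B. W·m/K: ✗ does not match
  C. J/(m·K): ✗ does not match
  D. kg·m/(s³·K): ✓ matches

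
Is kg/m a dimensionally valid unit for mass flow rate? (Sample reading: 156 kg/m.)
No

mass flow rate has SI base units: kg / s
kg/m does NOT reduce to kg / s; a valid unit for mass flow rate would be e.g. kg/s.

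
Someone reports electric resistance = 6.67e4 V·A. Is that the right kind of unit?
No

electric resistance has SI base units: kg * m^2 / (A^2 * s^3)
V·A does NOT reduce to kg * m^2 / (A^2 * s^3); a valid unit for electric resistance would be e.g. Ω.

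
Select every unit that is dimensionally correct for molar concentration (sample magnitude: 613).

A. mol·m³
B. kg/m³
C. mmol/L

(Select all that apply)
C

molar concentration has SI base units: mol / m^3

Checking each option against mol / m^3:
  A. mol·m³: ✗ does not match
  B. kg/m³: ✗ does not match
  C. mmol/L: ✓ matches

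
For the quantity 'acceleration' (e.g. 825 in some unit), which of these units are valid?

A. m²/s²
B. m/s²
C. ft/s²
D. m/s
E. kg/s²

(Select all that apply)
B, C

acceleration has SI base units: m / s^2

Checking each option against m / s^2:
  A. m²/s²: ✗ does not match
  B. m/s²: ✓ matches
  C. ft/s²: ✓ matches
  D. m/s: ✗ does not match
  E. kg/s²: ✗ does not match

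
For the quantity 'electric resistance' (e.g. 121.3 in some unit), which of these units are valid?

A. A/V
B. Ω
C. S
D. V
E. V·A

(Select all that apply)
B

electric resistance has SI base units: kg * m^2 / (A^2 * s^3)

Checking each option against kg * m^2 / (A^2 * s^3):
  A. A/V: ✗ does not match
  B. Ω: ✓ matches
  C. S: ✗ does not match
  D. V: ✗ does not match
  E. V·A: ✗ does not match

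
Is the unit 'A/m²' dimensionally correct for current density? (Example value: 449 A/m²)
Yes

current density has SI base units: A / m^2
A/m² reduces to the same SI base units, so it is a valid unit for current density.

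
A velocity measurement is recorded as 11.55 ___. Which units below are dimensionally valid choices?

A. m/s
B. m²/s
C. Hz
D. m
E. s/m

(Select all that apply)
A

velocity has SI base units: m / s

Checking each option against m / s:
  A. m/s: ✓ matches
  B. m²/s: ✗ does not match
  C. Hz: ✗ does not match
  D. m: ✗ does not match
  E. s/m: ✗ does not match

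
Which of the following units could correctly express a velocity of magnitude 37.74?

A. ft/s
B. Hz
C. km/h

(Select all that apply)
A, C

velocity has SI base units: m / s

Checking each option against m / s:
  A. ft/s: ✓ matches
  B. Hz: ✗ does not match
  C. km/h: ✓ matches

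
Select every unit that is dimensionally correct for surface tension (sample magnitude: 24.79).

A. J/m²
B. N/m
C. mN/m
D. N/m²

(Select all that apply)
A, B, C

surface tension has SI base units: kg / s^2

Checking each option against kg / s^2:
  A. J/m²: ✓ matches
  B. N/m: ✓ matches
  C. mN/m: ✓ matches
  D. N/m²: ✗ does not match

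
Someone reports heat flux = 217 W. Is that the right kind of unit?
No

heat flux has SI base units: kg / s^3
W does NOT reduce to kg / s^3; a valid unit for heat flux would be e.g. W/m².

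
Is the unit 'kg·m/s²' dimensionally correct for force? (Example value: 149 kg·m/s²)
Yes

force has SI base units: kg * m / s^2
kg·m/s² reduces to the same SI base units, so it is a valid unit for force.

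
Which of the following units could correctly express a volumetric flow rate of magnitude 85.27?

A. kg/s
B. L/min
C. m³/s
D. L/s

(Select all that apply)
B, C, D

volumetric flow rate has SI base units: m^3 / s

Checking each option against m^3 / s:
  A. kg/s: ✗ does not match
  B. L/min: ✓ matches
  C. m³/s: ✓ matches
  D. L/s: ✓ matches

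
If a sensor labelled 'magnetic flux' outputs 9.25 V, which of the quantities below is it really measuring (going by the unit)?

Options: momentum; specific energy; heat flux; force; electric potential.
electric potential

magnetic flux should have units dimensionally equivalent to kg * m^2 / (A * s^2) (e.g. Wb).
The given unit 'V' reduces to kg * m^2 / (A * s^3). Of the listed options, that is the dimensionality of electric potential.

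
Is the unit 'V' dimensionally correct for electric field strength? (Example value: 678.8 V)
No

electric field strength has SI base units: kg * m / (A * s^3)
V does NOT reduce to kg * m / (A * s^3); a valid unit for electric field strength would be e.g. V/m.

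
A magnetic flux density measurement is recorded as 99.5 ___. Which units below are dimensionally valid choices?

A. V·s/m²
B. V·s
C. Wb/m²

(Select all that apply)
A, C

magnetic flux density has SI base units: kg / (A * s^2)

Checking each option against kg / (A * s^2):
  A. V·s/m²: ✓ matches
  B. V·s: ✗ does not match
  C. Wb/m²: ✓ matches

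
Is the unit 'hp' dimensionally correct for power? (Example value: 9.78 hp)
Yes

power has SI base units: kg * m^2 / s^3
hp reduces to the same SI base units, so it is a valid unit for power.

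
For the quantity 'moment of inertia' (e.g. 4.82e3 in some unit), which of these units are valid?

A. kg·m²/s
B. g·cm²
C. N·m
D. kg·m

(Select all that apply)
B

moment of inertia has SI base units: kg * m^2

Checking each option against kg * m^2:
  A. kg·m²/s: ✗ does not match
  B. g·cm²: ✓ matches
  C. N·m: ✗ does not match
  D. kg·m: ✗ does not match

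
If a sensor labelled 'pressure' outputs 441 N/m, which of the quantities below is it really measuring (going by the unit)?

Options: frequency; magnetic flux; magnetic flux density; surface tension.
surface tension

pressure should have units dimensionally equivalent to kg / (m * s^2) (e.g. Pa).
The given unit 'N/m' reduces to kg / s^2. Of the listed options, that is the dimensionality of surface tension.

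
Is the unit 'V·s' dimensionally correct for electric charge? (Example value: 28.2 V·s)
No

electric charge has SI base units: A * s
V·s does NOT reduce to A * s; a valid unit for electric charge would be e.g. C.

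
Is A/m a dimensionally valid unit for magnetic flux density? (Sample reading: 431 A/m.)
No

magnetic flux density has SI base units: kg / (A * s^2)
A/m does NOT reduce to kg / (A * s^2); a valid unit for magnetic flux density would be e.g. T.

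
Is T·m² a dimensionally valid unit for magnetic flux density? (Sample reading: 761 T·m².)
No

magnetic flux density has SI base units: kg / (A * s^2)
T·m² does NOT reduce to kg / (A * s^2); a valid unit for magnetic flux density would be e.g. T.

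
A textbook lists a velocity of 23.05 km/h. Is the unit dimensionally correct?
Yes

velocity has SI base units: m / s
km/h reduces to the same SI base units, so it is a valid unit for velocity.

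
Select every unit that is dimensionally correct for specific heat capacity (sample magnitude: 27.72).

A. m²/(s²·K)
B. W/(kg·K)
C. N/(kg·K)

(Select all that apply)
A

specific heat capacity has SI base units: m^2 / (s^2 * K)

Checking each option against m^2 / (s^2 * K):
  A. m²/(s²·K): ✓ matches
  B. W/(kg·K): ✗ does not match
  C. N/(kg·K): ✗ does not match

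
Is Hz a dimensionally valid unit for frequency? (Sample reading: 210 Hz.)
Yes

frequency has SI base units: 1 / s
Hz reduces to the same SI base units, so it is a valid unit for frequency.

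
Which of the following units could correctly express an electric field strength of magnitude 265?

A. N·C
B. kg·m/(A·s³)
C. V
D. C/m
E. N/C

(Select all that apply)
B, E

electric field strength has SI base units: kg * m / (A * s^3)

Checking each option against kg * m / (A * s^3):
  A. N·C: ✗ does not match
  B. kg·m/(A·s³): ✓ matches
  C. V: ✗ does not match
  D. C/m: ✗ does not match
  E. N/C: ✓ matches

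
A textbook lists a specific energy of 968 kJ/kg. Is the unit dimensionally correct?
Yes

specific energy has SI base units: m^2 / s^2
kJ/kg reduces to the same SI base units, so it is a valid unit for specific energy.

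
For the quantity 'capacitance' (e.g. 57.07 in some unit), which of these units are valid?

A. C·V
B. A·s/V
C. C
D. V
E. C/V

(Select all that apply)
B, E

capacitance has SI base units: A^2 * s^4 / (kg * m^2)

Checking each option against A^2 * s^4 / (kg * m^2):
  A. C·V: ✗ does not match
  B. A·s/V: ✓ matches
  C. C: ✗ does not match
  D. V: ✗ does not match
  E. C/V: ✓ matches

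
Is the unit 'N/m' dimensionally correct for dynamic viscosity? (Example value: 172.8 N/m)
No

dynamic viscosity has SI base units: kg / (m * s)
N/m does NOT reduce to kg / (m * s); a valid unit for dynamic viscosity would be e.g. Pa·s.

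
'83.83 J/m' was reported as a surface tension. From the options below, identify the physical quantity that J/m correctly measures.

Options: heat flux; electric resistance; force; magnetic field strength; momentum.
force

surface tension should have units dimensionally equivalent to kg / s^2 (e.g. N/m).
The given unit 'J/m' reduces to kg * m / s^2. Of the listed options, that is the dimensionality of force.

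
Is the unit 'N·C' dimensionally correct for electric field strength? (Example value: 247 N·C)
No

electric field strength has SI base units: kg * m / (A * s^3)
N·C does NOT reduce to kg * m / (A * s^3); a valid unit for electric field strength would be e.g. V/m.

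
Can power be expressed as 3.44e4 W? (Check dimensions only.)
Yes

power has SI base units: kg * m^2 / s^3
W reduces to the same SI base units, so it is a valid unit for power.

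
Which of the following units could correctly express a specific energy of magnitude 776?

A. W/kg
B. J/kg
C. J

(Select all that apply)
B

specific energy has SI base units: m^2 / s^2

Checking each option against m^2 / s^2:
  A. W/kg: ✗ does not match
  B. J/kg: ✓ matches
  C. J: ✗ does not match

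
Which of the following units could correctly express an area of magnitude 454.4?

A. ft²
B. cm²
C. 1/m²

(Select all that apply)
A, B

area has SI base units: m^2

Checking each option against m^2:
  A. ft²: ✓ matches
  B. cm²: ✓ matches
  C. 1/m²: ✗ does not match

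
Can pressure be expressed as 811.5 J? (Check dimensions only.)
No

pressure has SI base units: kg / (m * s^2)
J does NOT reduce to kg / (m * s^2); a valid unit for pressure would be e.g. Pa.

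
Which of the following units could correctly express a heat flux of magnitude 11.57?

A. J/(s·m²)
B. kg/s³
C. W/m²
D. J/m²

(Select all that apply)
A, B, C

heat flux has SI base units: kg / s^3

Checking each option against kg / s^3:
  A. J/(s·m²): ✓ matches
  B. kg/s³: ✓ matches
  C. W/m²: ✓ matches
  D. J/m²: ✗ does not match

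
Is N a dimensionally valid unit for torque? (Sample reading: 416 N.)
No

torque has SI base units: kg * m^2 / s^2
N does NOT reduce to kg * m^2 / s^2; a valid unit for torque would be e.g. N·m.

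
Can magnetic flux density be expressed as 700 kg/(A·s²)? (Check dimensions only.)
Yes

magnetic flux density has SI base units: kg / (A * s^2)
kg/(A·s²) reduces to the same SI base units, so it is a valid unit for magnetic flux density.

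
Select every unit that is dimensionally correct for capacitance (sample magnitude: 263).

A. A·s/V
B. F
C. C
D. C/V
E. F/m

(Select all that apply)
A, B, D

capacitance has SI base units: A^2 * s^4 / (kg * m^2)

Checking each option against A^2 * s^4 / (kg * m^2):
  A. A·s/V: ✓ matches
  B. F: ✓ matches
  C. C: ✗ does not match
  D. C/V: ✓ matches
  E. F/m: ✗ does not match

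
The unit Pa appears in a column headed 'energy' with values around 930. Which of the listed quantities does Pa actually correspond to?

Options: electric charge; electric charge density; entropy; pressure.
pressure

energy should have units dimensionally equivalent to kg * m^2 / s^2 (e.g. J).
The given unit 'Pa' reduces to kg / (m * s^2). Of the listed options, that is the dimensionality of pressure.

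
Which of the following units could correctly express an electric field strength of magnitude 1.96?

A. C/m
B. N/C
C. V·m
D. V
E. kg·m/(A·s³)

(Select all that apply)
B, E

electric field strength has SI base units: kg * m / (A * s^3)

Checking each option against kg * m / (A * s^3):
  A. C/m: ✗ does not match
  B. N/C: ✓ matches
  C. V·m: ✗ does not match
  D. V: ✗ does not match
  E. kg·m/(A·s³): ✓ matches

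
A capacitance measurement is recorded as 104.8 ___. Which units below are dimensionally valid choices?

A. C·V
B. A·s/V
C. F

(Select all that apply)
B, C

capacitance has SI base units: A^2 * s^4 / (kg * m^2)

Checking each option against A^2 * s^4 / (kg * m^2):
  A. C·V: ✗ does not match
  B. A·s/V: ✓ matches
  C. F: ✓ matches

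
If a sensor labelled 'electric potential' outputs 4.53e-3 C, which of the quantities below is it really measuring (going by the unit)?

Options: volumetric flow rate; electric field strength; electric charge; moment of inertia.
electric charge

electric potential should have units dimensionally equivalent to kg * m^2 / (A * s^3) (e.g. V).
The given unit 'C' reduces to A * s. Of the listed options, that is the dimensionality of electric charge.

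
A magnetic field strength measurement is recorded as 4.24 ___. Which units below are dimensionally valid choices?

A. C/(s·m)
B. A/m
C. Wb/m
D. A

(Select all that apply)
A, B

magnetic field strength has SI base units: A / m

Checking each option against A / m:
  A. C/(s·m): ✓ matches
  B. A/m: ✓ matches
  C. Wb/m: ✗ does not match
  D. A: ✗ does not match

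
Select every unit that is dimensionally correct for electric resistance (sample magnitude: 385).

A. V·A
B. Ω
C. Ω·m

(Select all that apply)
B

electric resistance has SI base units: kg * m^2 / (A^2 * s^3)

Checking each option against kg * m^2 / (A^2 * s^3):
  A. V·A: ✗ does not match
  B. Ω: ✓ matches
  C. Ω·m: ✗ does not match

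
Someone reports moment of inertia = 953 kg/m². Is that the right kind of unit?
No

moment of inertia has SI base units: kg * m^2
kg/m² does NOT reduce to kg * m^2; a valid unit for moment of inertia would be e.g. kg·m².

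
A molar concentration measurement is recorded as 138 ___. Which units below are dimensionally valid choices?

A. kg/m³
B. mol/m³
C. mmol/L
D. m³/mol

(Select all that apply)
B, C

molar concentration has SI base units: mol / m^3

Checking each option against mol / m^3:
  A. kg/m³: ✗ does not match
  B. mol/m³: ✓ matches
  C. mmol/L: ✓ matches
  D. m³/mol: ✗ does not match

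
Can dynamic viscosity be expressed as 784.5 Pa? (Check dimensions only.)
No

dynamic viscosity has SI base units: kg / (m * s)
Pa does NOT reduce to kg / (m * s); a valid unit for dynamic viscosity would be e.g. Pa·s.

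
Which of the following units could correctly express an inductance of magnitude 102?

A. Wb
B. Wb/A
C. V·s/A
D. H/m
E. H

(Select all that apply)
B, C, E

inductance has SI base units: kg * m^2 / (A^2 * s^2)

Checking each option against kg * m^2 / (A^2 * s^2):
  A. Wb: ✗ does not match
  B. Wb/A: ✓ matches
  C. V·s/A: ✓ matches
  D. H/m: ✗ does not match
  E. H: ✓ matches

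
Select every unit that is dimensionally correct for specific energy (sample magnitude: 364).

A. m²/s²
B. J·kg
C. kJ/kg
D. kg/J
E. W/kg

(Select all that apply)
A, C

specific energy has SI base units: m^2 / s^2

Checking each option against m^2 / s^2:
  A. m²/s²: ✓ matches
  B. J·kg: ✗ does not match
  C. kJ/kg: ✓ matches
  D. kg/J: ✗ does not match
  E. W/kg: ✗ does not match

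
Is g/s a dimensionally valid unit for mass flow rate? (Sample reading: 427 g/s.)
Yes

mass flow rate has SI base units: kg / s
g/s reduces to the same SI base units, so it is a valid unit for mass flow rate.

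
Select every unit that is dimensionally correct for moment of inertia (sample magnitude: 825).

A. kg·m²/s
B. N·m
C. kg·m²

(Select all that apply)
C

moment of inertia has SI base units: kg * m^2

Checking each option against kg * m^2:
  A. kg·m²/s: ✗ does not match
  B. N·m: ✗ does not match
  C. kg·m²: ✓ matches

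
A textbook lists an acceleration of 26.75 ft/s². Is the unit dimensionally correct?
Yes

acceleration has SI base units: m / s^2
ft/s² reduces to the same SI base units, so it is a valid unit for acceleration.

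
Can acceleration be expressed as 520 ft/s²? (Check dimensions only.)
Yes

acceleration has SI base units: m / s^2
ft/s² reduces to the same SI base units, so it is a valid unit for acceleration.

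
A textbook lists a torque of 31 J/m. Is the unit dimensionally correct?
No

torque has SI base units: kg * m^2 / s^2
J/m does NOT reduce to kg * m^2 / s^2; a valid unit for torque would be e.g. N·m.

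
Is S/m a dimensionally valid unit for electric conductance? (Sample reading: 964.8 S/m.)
No

electric conductance has SI base units: A^2 * s^3 / (kg * m^2)
S/m does NOT reduce to A^2 * s^3 / (kg * m^2); a valid unit for electric conductance would be e.g. S.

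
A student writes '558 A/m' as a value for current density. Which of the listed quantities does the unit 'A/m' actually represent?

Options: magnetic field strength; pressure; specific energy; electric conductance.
magnetic field strength

current density should have units dimensionally equivalent to A / m^2 (e.g. A/m²).
The given unit 'A/m' reduces to A / m. Of the listed options, that is the dimensionality of magnetic field strength.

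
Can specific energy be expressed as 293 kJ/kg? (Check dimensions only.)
Yes

specific energy has SI base units: m^2 / s^2
kJ/kg reduces to the same SI base units, so it is a valid unit for specific energy.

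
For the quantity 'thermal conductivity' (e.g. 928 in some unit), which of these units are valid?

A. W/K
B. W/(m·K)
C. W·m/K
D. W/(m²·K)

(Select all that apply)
B

thermal conductivity has SI base units: kg * m / (s^3 * K)

Checking each option against kg * m / (s^3 * K):
  A. W/K: ✗ does not match
  B. W/(m·K): ✓ matches
  C. W·m/K: ✗ does not match
  D. W/(m²·K): ✗ does not match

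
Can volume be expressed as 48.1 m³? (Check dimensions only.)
Yes

volume has SI base units: m^3
m³ reduces to the same SI base units, so it is a valid unit for volume.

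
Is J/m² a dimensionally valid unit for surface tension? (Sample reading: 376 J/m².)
Yes

surface tension has SI base units: kg / s^2
J/m² reduces to the same SI base units, so it is a valid unit for surface tension.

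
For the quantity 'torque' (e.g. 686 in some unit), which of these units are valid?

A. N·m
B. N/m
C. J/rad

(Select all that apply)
A, C

torque has SI base units: kg * m^2 / s^2

Checking each option against kg * m^2 / s^2:
  A. N·m: ✓ matches
  B. N/m: ✗ does not match
  C. J/rad: ✓ matches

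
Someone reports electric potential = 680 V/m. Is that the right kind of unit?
No

electric potential has SI base units: kg * m^2 / (A * s^3)
V/m does NOT reduce to kg * m^2 / (A * s^3); a valid unit for electric potential would be e.g. V.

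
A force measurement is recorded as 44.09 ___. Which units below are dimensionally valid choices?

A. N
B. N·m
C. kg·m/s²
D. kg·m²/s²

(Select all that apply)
A, C

force has SI base units: kg * m / s^2

Checking each option against kg * m / s^2:
  A. N: ✓ matches
  B. N·m: ✗ does not match
  C. kg·m/s²: ✓ matches
  D. kg·m²/s²: ✗ does not match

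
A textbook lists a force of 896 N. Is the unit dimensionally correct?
Yes

force has SI base units: kg * m / s^2
N reduces to the same SI base units, so it is a valid unit for force.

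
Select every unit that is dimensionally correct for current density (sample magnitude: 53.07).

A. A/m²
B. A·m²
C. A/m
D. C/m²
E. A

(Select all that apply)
A

current density has SI base units: A / m^2

Checking each option against A / m^2:
  A. A/m²: ✓ matches
  B. A·m²: ✗ does not match
  C. A/m: ✗ does not match
  D. C/m²: ✗ does not match
  E. A: ✗ does not match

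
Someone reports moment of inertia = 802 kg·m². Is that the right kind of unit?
Yes

moment of inertia has SI base units: kg * m^2
kg·m² reduces to the same SI base units, so it is a valid unit for moment of inertia.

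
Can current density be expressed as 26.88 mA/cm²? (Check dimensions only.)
Yes

current density has SI base units: A / m^2
mA/cm² reduces to the same SI base units, so it is a valid unit for current density.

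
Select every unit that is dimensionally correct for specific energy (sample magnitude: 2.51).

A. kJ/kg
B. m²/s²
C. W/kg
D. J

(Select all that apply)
A, B

specific energy has SI base units: m^2 / s^2

Checking each option against m^2 / s^2:
  A. kJ/kg: ✓ matches
  B. m²/s²: ✓ matches
  C. W/kg: ✗ does not match
  D. J: ✗ does not match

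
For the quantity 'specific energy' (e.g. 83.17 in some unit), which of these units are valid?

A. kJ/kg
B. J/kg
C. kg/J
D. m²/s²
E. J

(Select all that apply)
A, B, D

specific energy has SI base units: m^2 / s^2

Checking each option against m^2 / s^2:
  A. kJ/kg: ✓ matches
  B. J/kg: ✓ matches
  C. kg/J: ✗ does not match
  D. m²/s²: ✓ matches
  E. J: ✗ does not match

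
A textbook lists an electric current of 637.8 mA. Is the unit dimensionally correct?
Yes

electric current has SI base units: A
mA reduces to the same SI base units, so it is a valid unit for electric current.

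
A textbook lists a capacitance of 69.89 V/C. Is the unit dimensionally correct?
No

capacitance has SI base units: A^2 * s^4 / (kg * m^2)
V/C does NOT reduce to A^2 * s^4 / (kg * m^2); a valid unit for capacitance would be e.g. F.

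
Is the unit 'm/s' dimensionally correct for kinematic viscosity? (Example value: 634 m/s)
No

kinematic viscosity has SI base units: m^2 / s
m/s does NOT reduce to m^2 / s; a valid unit for kinematic viscosity would be e.g. m²/s.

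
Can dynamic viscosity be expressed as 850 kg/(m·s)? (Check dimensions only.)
Yes

dynamic viscosity has SI base units: kg / (m * s)
kg/(m·s) reduces to the same SI base units, so it is a valid unit for dynamic viscosity.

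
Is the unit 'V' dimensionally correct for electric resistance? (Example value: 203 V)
No

electric resistance has SI base units: kg * m^2 / (A^2 * s^3)
V does NOT reduce to kg * m^2 / (A^2 * s^3); a valid unit for electric resistance would be e.g. Ω.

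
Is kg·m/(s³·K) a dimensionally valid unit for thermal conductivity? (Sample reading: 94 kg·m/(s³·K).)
Yes

thermal conductivity has SI base units: kg * m / (s^3 * K)
kg·m/(s³·K) reduces to the same SI base units, so it is a valid unit for thermal conductivity.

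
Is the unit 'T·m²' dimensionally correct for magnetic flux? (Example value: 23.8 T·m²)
Yes

magnetic flux has SI base units: kg * m^2 / (A * s^2)
T·m² reduces to the same SI base units, so it is a valid unit for magnetic flux.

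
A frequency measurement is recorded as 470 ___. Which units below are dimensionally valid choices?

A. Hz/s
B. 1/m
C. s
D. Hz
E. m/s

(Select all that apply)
D

frequency has SI base units: 1 / s

Checking each option against 1 / s:
  A. Hz/s: ✗ does not match
  B. 1/m: ✗ does not match
  C. s: ✗ does not match
  D. Hz: ✓ matches
  E. m/s: ✗ does not match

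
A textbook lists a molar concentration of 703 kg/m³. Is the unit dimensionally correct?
No

molar concentration has SI base units: mol / m^3
kg/m³ does NOT reduce to mol / m^3; a valid unit for molar concentration would be e.g. mol/m³.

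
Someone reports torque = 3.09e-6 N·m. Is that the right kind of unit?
Yes

torque has SI base units: kg * m^2 / s^2
N·m reduces to the same SI base units, so it is a valid unit for torque.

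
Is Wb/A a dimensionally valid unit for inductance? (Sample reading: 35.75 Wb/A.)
Yes

inductance has SI base units: kg * m^2 / (A^2 * s^2)
Wb/A reduces to the same SI base units, so it is a valid unit for inductance.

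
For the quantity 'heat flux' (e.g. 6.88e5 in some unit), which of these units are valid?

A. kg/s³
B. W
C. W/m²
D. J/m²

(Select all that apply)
A, C

heat flux has SI base units: kg / s^3

Checking each option against kg / s^3:
  A. kg/s³: ✓ matches
  B. W: ✗ does not match
  C. W/m²: ✓ matches
  D. J/m²: ✗ does not match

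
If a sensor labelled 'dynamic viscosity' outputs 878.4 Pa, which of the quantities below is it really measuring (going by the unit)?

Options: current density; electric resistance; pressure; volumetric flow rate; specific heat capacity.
pressure

dynamic viscosity should have units dimensionally equivalent to kg / (m * s) (e.g. Pa·s).
The given unit 'Pa' reduces to kg / (m * s^2). Of the listed options, that is the dimensionality of pressure.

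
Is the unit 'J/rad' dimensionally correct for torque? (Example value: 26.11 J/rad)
Yes

torque has SI base units: kg * m^2 / s^2
J/rad reduces to the same SI base units, so it is a valid unit for torque.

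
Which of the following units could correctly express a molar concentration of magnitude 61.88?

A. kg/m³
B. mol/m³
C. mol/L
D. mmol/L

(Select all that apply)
B, C, D

molar concentration has SI base units: mol / m^3

Checking each option against mol / m^3:
  A. kg/m³: ✗ does not match
  B. mol/m³: ✓ matches
  C. mol/L: ✓ matches
  D. mmol/L: ✓ matches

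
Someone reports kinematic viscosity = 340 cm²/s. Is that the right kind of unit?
Yes

kinematic viscosity has SI base units: m^2 / s
cm²/s reduces to the same SI base units, so it is a valid unit for kinematic viscosity.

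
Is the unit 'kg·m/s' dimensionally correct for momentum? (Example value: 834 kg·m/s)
Yes

momentum has SI base units: kg * m / s
kg·m/s reduces to the same SI base units, so it is a valid unit for momentum.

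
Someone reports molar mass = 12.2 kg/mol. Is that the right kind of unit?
Yes

molar mass has SI base units: kg / mol
kg/mol reduces to the same SI base units, so it is a valid unit for molar mass.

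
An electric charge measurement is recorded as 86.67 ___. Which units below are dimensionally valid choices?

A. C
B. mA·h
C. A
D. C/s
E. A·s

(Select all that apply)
A, B, E

electric charge has SI base units: A * s

Checking each option against A * s:
  A. C: ✓ matches
  B. mA·h: ✓ matches
  C. A: ✗ does not match
  D. C/s: ✗ does not match
  E. A·s: ✓ matches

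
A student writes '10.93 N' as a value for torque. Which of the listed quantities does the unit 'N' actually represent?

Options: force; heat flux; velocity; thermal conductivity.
force

torque should have units dimensionally equivalent to kg * m^2 / s^2 (e.g. N·m).
The given unit 'N' reduces to kg * m / s^2. Of the listed options, that is the dimensionality of force.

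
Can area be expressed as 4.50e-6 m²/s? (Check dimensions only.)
No

area has SI base units: m^2
m²/s does NOT reduce to m^2; a valid unit for area would be e.g. m².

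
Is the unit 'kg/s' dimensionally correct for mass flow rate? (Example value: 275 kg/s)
Yes

mass flow rate has SI base units: kg / s
kg/s reduces to the same SI base units, so it is a valid unit for mass flow rate.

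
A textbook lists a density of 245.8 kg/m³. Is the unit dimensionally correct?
Yes

density has SI base units: kg / m^3
kg/m³ reduces to the same SI base units, so it is a valid unit for density.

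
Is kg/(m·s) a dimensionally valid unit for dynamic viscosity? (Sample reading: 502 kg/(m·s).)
Yes

dynamic viscosity has SI base units: kg / (m * s)
kg/(m·s) reduces to the same SI base units, so it is a valid unit for dynamic viscosity.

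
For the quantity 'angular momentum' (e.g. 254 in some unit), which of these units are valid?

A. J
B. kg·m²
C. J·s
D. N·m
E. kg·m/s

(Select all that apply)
C

angular momentum has SI base units: kg * m^2 / s

Checking each option against kg * m^2 / s:
  A. J: ✗ does not match
  B. kg·m²: ✗ does not match
  C. J·s: ✓ matches
  D. N·m: ✗ does not match
  E. kg·m/s: ✗ does not match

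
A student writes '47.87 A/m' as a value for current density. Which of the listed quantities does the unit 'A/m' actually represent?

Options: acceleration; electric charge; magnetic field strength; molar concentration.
magnetic field strength

current density should have units dimensionally equivalent to A / m^2 (e.g. A/m²).
The given unit 'A/m' reduces to A / m. Of the listed options, that is the dimensionality of magnetic field strength.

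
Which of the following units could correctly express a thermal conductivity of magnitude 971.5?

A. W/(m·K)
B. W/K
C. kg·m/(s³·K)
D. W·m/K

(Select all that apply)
A, C

thermal conductivity has SI base units: kg * m / (s^3 * K)

Checking each option against kg * m / (s^3 * K):
  A. W/(m·K): ✓ matches
  B. W/K: ✗ does not match
  C. kg·m/(s³·K): ✓ matches
  D. W·m/K: ✗ does not match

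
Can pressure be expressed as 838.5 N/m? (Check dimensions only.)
No

pressure has SI base units: kg / (m * s^2)
N/m does NOT reduce to kg / (m * s^2); a valid unit for pressure would be e.g. Pa.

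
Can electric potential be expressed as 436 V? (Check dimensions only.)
Yes

electric potential has SI base units: kg * m^2 / (A * s^3)
V reduces to the same SI base units, so it is a valid unit for electric potential.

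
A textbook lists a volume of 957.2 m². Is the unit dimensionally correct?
No

volume has SI base units: m^3
m² does NOT reduce to m^3; a valid unit for volume would be e.g. m³.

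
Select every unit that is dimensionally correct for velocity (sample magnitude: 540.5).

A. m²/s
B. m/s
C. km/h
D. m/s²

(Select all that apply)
B, C

velocity has SI base units: m / s

Checking each option against m / s:
  A. m²/s: ✗ does not match
  B. m/s: ✓ matches
  C. km/h: ✓ matches
  D. m/s²: ✗ does not match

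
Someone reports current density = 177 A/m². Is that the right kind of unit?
Yes

current density has SI base units: A / m^2
A/m² reduces to the same SI base units, so it is a valid unit for current density.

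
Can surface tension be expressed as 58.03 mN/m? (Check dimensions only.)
Yes

surface tension has SI base units: kg / s^2
mN/m reduces to the same SI base units, so it is a valid unit for surface tension.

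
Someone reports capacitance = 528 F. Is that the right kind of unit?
Yes

capacitance has SI base units: A^2 * s^4 / (kg * m^2)
F reduces to the same SI base units, so it is a valid unit for capacitance.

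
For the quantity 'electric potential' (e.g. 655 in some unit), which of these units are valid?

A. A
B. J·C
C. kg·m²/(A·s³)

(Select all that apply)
C

electric potential has SI base units: kg * m^2 / (A * s^3)

Checking each option against kg * m^2 / (A * s^3):
  A. A: ✗ does not match
  B. J·C: ✗ does not match
  C. kg·m²/(A·s³): ✓ matches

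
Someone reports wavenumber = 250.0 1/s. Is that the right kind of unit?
No

wavenumber has SI base units: 1 / m
1/s does NOT reduce to 1 / m; a valid unit for wavenumber would be e.g. 1/m.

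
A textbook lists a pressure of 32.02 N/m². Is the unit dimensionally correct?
Yes

pressure has SI base units: kg / (m * s^2)
N/m² reduces to the same SI base units, so it is a valid unit for pressure.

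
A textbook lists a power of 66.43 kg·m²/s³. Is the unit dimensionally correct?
Yes

power has SI base units: kg * m^2 / s^3
kg·m²/s³ reduces to the same SI base units, so it is a valid unit for power.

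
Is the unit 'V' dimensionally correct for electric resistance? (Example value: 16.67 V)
No

electric resistance has SI base units: kg * m^2 / (A^2 * s^3)
V does NOT reduce to kg * m^2 / (A^2 * s^3); a valid unit for electric resistance would be e.g. Ω.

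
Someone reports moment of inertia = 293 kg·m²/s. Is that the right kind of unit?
No

moment of inertia has SI base units: kg * m^2
kg·m²/s does NOT reduce to kg * m^2; a valid unit for moment of inertia would be e.g. kg·m².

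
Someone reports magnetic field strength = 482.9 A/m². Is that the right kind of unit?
No

magnetic field strength has SI base units: A / m
A/m² does NOT reduce to A / m; a valid unit for magnetic field strength would be e.g. A/m.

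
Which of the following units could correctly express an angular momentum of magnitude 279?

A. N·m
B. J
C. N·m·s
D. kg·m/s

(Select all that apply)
C

angular momentum has SI base units: kg * m^2 / s

Checking each option against kg * m^2 / s:
  A. N·m: ✗ does not match
  B. J: ✗ does not match
  C. N·m·s: ✓ matches
  D. kg·m/s: ✗ does not match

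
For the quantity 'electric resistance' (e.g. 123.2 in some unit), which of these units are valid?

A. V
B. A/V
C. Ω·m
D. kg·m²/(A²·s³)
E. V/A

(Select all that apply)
D, E

electric resistance has SI base units: kg * m^2 / (A^2 * s^3)

Checking each option against kg * m^2 / (A^2 * s^3):
  A. V: ✗ does not match
  B. A/V: ✗ does not match
  C. Ω·m: ✗ does not match
  D. kg·m²/(A²·s³): ✓ matches
  E. V/A: ✓ matches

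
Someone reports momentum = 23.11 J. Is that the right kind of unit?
No

momentum has SI base units: kg * m / s
J does NOT reduce to kg * m / s; a valid unit for momentum would be e.g. kg·m/s.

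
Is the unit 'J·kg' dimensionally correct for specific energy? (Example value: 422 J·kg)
No

specific energy has SI base units: m^2 / s^2
J·kg does NOT reduce to m^2 / s^2; a valid unit for specific energy would be e.g. J/kg.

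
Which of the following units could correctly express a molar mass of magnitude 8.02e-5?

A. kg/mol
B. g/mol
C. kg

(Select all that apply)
A, B

molar mass has SI base units: kg / mol

Checking each option against kg / mol:
  A. kg/mol: ✓ matches
  B. g/mol: ✓ matches
  C. kg: ✗ does not match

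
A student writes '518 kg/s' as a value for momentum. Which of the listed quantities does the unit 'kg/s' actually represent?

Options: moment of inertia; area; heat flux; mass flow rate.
mass flow rate

momentum should have units dimensionally equivalent to kg * m / s (e.g. kg·m/s).
The given unit 'kg/s' reduces to kg / s. Of the listed options, that is the dimensionality of mass flow rate.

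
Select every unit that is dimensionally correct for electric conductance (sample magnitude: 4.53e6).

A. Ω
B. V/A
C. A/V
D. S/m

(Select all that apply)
C

electric conductance has SI base units: A^2 * s^3 / (kg * m^2)

Checking each option against A^2 * s^3 / (kg * m^2):
  A. Ω: ✗ does not match
  B. V/A: ✗ does not match
  C. A/V: ✓ matches
  D. S/m: ✗ does not match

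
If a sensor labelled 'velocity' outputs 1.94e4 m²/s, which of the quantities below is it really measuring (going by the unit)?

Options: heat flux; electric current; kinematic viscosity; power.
kinematic viscosity

velocity should have units dimensionally equivalent to m / s (e.g. m/s).
The given unit 'm²/s' reduces to m^2 / s. Of the listed options, that is the dimensionality of kinematic viscosity.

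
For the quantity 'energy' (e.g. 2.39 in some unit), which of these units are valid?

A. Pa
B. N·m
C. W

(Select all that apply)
B

energy has SI base units: kg * m^2 / s^2

Checking each option against kg * m^2 / s^2:
  A. Pa: ✗ does not match
  B. N·m: ✓ matches
  C. W: ✗ does not match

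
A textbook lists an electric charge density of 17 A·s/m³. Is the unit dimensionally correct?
Yes

electric charge density has SI base units: A * s / m^3
A·s/m³ reduces to the same SI base units, so it is a valid unit for electric charge density.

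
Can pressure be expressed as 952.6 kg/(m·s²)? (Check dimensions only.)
Yes

pressure has SI base units: kg / (m * s^2)
kg/(m·s²) reduces to the same SI base units, so it is a valid unit for pressure.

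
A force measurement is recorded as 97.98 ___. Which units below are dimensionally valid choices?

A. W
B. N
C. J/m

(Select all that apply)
B, C

force has SI base units: kg * m / s^2

Checking each option against kg * m / s^2:
  A. W: ✗ does not match
  B. N: ✓ matches
  C. J/m: ✓ matches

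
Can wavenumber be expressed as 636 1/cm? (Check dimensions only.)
Yes

wavenumber has SI base units: 1 / m
1/cm reduces to the same SI base units, so it is a valid unit for wavenumber.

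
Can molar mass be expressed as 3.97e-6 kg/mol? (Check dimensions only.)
Yes

molar mass has SI base units: kg / mol
kg/mol reduces to the same SI base units, so it is a valid unit for molar mass.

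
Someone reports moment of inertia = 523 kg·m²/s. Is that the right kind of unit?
No

moment of inertia has SI base units: kg * m^2
kg·m²/s does NOT reduce to kg * m^2; a valid unit for moment of inertia would be e.g. kg·m².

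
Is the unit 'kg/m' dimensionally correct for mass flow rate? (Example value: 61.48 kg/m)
No

mass flow rate has SI base units: kg / s
kg/m does NOT reduce to kg / s; a valid unit for mass flow rate would be e.g. kg/s.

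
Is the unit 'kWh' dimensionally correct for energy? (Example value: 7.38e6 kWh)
Yes

energy has SI base units: kg * m^2 / s^2
kWh reduces to the same SI base units, so it is a valid unit for energy.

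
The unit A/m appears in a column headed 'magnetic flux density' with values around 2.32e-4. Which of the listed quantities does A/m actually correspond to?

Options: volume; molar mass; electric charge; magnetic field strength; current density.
magnetic field strength

magnetic flux density should have units dimensionally equivalent to kg / (A * s^2) (e.g. T).
The given unit 'A/m' reduces to A / m. Of the listed options, that is the dimensionality of magnetic field strength.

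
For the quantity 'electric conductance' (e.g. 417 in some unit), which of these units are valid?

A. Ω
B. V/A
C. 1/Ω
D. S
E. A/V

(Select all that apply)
C, D, E

electric conductance has SI base units: A^2 * s^3 / (kg * m^2)

Checking each option against A^2 * s^3 / (kg * m^2):
  A. Ω: ✗ does not match
  B. V/A: ✗ does not match
  C. 1/Ω: ✓ matches
  D. S: ✓ matches
  E. A/V: ✓ matches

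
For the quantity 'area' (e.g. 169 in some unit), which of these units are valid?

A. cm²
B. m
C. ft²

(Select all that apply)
A, C

area has SI base units: m^2

Checking each option against m^2:
  A. cm²: ✓ matches
  B. m: ✗ does not match
  C. ft²: ✓ matches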